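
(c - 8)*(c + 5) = c^2 - 3*c - 40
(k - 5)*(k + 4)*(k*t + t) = k^3*t - 21*k*t - 20*t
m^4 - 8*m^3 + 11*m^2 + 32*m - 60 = (m - 5)*(m - 3)*(m - 2)*(m + 2)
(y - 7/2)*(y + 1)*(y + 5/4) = y^3 - 5*y^2/4 - 53*y/8 - 35/8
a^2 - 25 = (a - 5)*(a + 5)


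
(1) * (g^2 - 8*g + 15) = g^2 - 8*g + 15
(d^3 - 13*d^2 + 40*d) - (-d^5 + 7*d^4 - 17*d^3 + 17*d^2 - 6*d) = d^5 - 7*d^4 + 18*d^3 - 30*d^2 + 46*d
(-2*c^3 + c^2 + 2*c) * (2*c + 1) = -4*c^4 + 5*c^2 + 2*c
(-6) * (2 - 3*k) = 18*k - 12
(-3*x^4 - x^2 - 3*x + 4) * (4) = -12*x^4 - 4*x^2 - 12*x + 16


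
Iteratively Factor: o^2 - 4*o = (o - 4)*(o)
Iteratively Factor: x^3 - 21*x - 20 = (x + 4)*(x^2 - 4*x - 5) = (x - 5)*(x + 4)*(x + 1)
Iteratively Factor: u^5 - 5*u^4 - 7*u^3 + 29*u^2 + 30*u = (u + 1)*(u^4 - 6*u^3 - u^2 + 30*u) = (u - 3)*(u + 1)*(u^3 - 3*u^2 - 10*u) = (u - 5)*(u - 3)*(u + 1)*(u^2 + 2*u) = u*(u - 5)*(u - 3)*(u + 1)*(u + 2)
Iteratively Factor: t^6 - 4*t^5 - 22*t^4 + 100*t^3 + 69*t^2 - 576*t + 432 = (t + 3)*(t^5 - 7*t^4 - t^3 + 103*t^2 - 240*t + 144) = (t - 3)*(t + 3)*(t^4 - 4*t^3 - 13*t^2 + 64*t - 48) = (t - 3)^2*(t + 3)*(t^3 - t^2 - 16*t + 16) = (t - 4)*(t - 3)^2*(t + 3)*(t^2 + 3*t - 4) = (t - 4)*(t - 3)^2*(t + 3)*(t + 4)*(t - 1)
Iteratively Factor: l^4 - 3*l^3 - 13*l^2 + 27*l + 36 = (l + 1)*(l^3 - 4*l^2 - 9*l + 36) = (l - 4)*(l + 1)*(l^2 - 9) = (l - 4)*(l + 1)*(l + 3)*(l - 3)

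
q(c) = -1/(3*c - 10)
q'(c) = 3/(3*c - 10)^2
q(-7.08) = 0.03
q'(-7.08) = 0.00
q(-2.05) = 0.06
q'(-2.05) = 0.01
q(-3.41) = 0.05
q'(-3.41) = 0.01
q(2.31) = 0.33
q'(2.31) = 0.32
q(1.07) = 0.15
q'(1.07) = 0.07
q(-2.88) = 0.05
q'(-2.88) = 0.01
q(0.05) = 0.10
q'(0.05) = 0.03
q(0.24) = 0.11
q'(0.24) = 0.03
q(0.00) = 0.10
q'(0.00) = 0.03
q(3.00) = 1.00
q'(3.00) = 3.00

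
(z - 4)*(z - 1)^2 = z^3 - 6*z^2 + 9*z - 4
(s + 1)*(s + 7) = s^2 + 8*s + 7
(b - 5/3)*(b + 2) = b^2 + b/3 - 10/3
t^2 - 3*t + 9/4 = (t - 3/2)^2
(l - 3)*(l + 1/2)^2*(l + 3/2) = l^4 - l^3/2 - 23*l^2/4 - 39*l/8 - 9/8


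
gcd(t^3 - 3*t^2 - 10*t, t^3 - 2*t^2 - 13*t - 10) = t^2 - 3*t - 10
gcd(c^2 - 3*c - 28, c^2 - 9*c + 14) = c - 7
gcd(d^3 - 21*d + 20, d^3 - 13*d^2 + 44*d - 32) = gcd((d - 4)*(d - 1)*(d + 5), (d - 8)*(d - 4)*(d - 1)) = d^2 - 5*d + 4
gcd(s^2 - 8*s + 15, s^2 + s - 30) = s - 5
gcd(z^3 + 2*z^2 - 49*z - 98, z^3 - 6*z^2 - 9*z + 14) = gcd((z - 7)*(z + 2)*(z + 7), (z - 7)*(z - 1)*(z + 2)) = z^2 - 5*z - 14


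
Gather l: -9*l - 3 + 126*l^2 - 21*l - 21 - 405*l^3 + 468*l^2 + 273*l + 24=-405*l^3 + 594*l^2 + 243*l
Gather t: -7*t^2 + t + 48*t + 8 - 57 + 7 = -7*t^2 + 49*t - 42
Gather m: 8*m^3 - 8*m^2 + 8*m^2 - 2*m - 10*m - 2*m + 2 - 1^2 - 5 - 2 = 8*m^3 - 14*m - 6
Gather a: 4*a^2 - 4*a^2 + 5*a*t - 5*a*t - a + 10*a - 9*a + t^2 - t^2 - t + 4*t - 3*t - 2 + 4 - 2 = 0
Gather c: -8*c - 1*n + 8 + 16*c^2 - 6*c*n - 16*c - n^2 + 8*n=16*c^2 + c*(-6*n - 24) - n^2 + 7*n + 8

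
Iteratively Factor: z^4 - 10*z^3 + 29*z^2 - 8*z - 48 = (z - 3)*(z^3 - 7*z^2 + 8*z + 16) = (z - 4)*(z - 3)*(z^2 - 3*z - 4) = (z - 4)*(z - 3)*(z + 1)*(z - 4)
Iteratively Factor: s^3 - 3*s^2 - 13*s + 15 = (s - 5)*(s^2 + 2*s - 3) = (s - 5)*(s + 3)*(s - 1)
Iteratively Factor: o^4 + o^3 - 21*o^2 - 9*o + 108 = (o - 3)*(o^3 + 4*o^2 - 9*o - 36) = (o - 3)*(o + 3)*(o^2 + o - 12) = (o - 3)*(o + 3)*(o + 4)*(o - 3)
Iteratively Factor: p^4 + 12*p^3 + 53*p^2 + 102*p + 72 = (p + 4)*(p^3 + 8*p^2 + 21*p + 18) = (p + 3)*(p + 4)*(p^2 + 5*p + 6) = (p + 2)*(p + 3)*(p + 4)*(p + 3)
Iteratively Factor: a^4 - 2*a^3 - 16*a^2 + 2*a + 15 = (a + 3)*(a^3 - 5*a^2 - a + 5) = (a - 5)*(a + 3)*(a^2 - 1) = (a - 5)*(a - 1)*(a + 3)*(a + 1)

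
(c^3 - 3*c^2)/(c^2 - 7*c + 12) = c^2/(c - 4)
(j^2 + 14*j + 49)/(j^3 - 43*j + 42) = (j + 7)/(j^2 - 7*j + 6)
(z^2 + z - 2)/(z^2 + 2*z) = (z - 1)/z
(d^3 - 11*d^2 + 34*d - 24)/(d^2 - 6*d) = d - 5 + 4/d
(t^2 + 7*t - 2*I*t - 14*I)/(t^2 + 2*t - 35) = (t - 2*I)/(t - 5)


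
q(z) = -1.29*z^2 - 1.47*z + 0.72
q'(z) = -2.58*z - 1.47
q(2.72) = -12.82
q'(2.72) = -8.49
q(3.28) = -17.98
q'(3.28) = -9.93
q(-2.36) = -3.00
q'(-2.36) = 4.62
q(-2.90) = -5.87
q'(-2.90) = 6.01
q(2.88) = -14.21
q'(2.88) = -8.90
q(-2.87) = -5.69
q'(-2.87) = 5.93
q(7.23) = -77.34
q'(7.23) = -20.12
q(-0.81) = 1.06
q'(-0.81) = 0.62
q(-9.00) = -90.54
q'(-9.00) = 21.75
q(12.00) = -202.68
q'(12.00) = -32.43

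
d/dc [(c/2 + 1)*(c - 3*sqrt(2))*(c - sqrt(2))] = 3*c^2/2 - 4*sqrt(2)*c + 2*c - 4*sqrt(2) + 3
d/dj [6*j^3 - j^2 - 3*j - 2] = 18*j^2 - 2*j - 3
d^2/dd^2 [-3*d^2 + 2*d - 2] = -6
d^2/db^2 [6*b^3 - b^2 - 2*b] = 36*b - 2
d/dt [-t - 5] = -1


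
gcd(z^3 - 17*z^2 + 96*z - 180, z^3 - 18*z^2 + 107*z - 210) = z^2 - 11*z + 30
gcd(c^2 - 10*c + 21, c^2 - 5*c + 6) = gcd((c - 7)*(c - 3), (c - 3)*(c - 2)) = c - 3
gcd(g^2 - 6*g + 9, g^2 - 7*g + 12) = g - 3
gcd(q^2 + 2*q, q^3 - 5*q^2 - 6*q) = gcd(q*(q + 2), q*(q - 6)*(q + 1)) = q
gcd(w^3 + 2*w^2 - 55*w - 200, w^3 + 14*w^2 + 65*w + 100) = w^2 + 10*w + 25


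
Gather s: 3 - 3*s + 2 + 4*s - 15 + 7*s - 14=8*s - 24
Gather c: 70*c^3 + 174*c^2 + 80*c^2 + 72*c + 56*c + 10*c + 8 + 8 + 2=70*c^3 + 254*c^2 + 138*c + 18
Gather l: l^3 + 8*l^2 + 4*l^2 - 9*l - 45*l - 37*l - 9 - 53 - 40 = l^3 + 12*l^2 - 91*l - 102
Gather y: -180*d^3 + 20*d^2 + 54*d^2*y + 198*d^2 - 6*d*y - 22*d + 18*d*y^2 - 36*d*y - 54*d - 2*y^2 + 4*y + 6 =-180*d^3 + 218*d^2 - 76*d + y^2*(18*d - 2) + y*(54*d^2 - 42*d + 4) + 6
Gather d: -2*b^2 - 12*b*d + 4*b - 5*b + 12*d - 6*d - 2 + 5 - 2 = -2*b^2 - b + d*(6 - 12*b) + 1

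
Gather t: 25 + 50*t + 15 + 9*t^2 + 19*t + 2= 9*t^2 + 69*t + 42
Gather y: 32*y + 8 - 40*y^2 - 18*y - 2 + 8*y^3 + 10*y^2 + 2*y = 8*y^3 - 30*y^2 + 16*y + 6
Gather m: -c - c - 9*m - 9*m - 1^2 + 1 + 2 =-2*c - 18*m + 2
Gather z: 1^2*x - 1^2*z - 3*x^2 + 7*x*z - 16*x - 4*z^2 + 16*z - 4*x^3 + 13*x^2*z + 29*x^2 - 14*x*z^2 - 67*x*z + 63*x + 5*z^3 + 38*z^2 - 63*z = -4*x^3 + 26*x^2 + 48*x + 5*z^3 + z^2*(34 - 14*x) + z*(13*x^2 - 60*x - 48)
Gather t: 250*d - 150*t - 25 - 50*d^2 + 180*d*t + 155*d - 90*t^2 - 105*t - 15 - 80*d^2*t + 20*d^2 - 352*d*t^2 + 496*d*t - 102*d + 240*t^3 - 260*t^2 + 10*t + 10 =-30*d^2 + 303*d + 240*t^3 + t^2*(-352*d - 350) + t*(-80*d^2 + 676*d - 245) - 30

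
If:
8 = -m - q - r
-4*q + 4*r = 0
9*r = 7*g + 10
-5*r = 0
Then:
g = -10/7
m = -8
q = 0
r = 0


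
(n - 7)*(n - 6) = n^2 - 13*n + 42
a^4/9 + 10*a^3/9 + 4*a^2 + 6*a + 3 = (a/3 + 1)^2*(a + 1)*(a + 3)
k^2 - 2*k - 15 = (k - 5)*(k + 3)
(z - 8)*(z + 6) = z^2 - 2*z - 48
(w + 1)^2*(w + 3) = w^3 + 5*w^2 + 7*w + 3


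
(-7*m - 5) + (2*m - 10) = -5*m - 15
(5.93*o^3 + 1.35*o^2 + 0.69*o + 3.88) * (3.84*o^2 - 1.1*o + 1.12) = 22.7712*o^5 - 1.339*o^4 + 7.8062*o^3 + 15.6522*o^2 - 3.4952*o + 4.3456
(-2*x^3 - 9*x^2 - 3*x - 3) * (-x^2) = 2*x^5 + 9*x^4 + 3*x^3 + 3*x^2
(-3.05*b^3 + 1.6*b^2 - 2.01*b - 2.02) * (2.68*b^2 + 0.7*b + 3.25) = -8.174*b^5 + 2.153*b^4 - 14.1793*b^3 - 1.6206*b^2 - 7.9465*b - 6.565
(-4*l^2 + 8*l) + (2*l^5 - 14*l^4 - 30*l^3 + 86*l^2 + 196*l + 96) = 2*l^5 - 14*l^4 - 30*l^3 + 82*l^2 + 204*l + 96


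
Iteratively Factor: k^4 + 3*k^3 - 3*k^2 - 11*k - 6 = (k + 1)*(k^3 + 2*k^2 - 5*k - 6) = (k + 1)^2*(k^2 + k - 6) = (k + 1)^2*(k + 3)*(k - 2)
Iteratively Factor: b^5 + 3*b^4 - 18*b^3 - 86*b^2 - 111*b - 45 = (b + 1)*(b^4 + 2*b^3 - 20*b^2 - 66*b - 45) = (b - 5)*(b + 1)*(b^3 + 7*b^2 + 15*b + 9) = (b - 5)*(b + 1)^2*(b^2 + 6*b + 9) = (b - 5)*(b + 1)^2*(b + 3)*(b + 3)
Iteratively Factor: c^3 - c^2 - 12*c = (c + 3)*(c^2 - 4*c) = (c - 4)*(c + 3)*(c)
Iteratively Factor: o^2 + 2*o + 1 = (o + 1)*(o + 1)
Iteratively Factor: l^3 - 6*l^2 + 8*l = (l - 4)*(l^2 - 2*l) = l*(l - 4)*(l - 2)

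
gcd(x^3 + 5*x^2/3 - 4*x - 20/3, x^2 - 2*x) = x - 2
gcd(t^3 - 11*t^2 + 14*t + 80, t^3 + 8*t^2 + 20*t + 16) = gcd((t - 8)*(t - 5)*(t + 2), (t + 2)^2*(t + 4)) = t + 2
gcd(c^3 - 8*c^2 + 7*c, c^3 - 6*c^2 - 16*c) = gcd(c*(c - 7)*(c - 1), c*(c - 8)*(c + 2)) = c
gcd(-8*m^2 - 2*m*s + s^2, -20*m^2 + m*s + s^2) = -4*m + s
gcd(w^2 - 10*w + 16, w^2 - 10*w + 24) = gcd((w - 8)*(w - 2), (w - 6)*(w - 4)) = 1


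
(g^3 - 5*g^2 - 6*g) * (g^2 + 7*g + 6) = g^5 + 2*g^4 - 35*g^3 - 72*g^2 - 36*g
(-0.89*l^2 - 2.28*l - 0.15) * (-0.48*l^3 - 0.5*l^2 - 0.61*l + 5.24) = 0.4272*l^5 + 1.5394*l^4 + 1.7549*l^3 - 3.1978*l^2 - 11.8557*l - 0.786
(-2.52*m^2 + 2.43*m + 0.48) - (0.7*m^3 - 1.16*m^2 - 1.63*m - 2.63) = -0.7*m^3 - 1.36*m^2 + 4.06*m + 3.11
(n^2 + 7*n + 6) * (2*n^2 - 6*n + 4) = 2*n^4 + 8*n^3 - 26*n^2 - 8*n + 24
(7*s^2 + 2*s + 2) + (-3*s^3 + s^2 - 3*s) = -3*s^3 + 8*s^2 - s + 2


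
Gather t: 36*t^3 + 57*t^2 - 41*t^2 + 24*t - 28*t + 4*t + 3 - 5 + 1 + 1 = 36*t^3 + 16*t^2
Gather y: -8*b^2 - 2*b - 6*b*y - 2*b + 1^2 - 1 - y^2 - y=-8*b^2 - 4*b - y^2 + y*(-6*b - 1)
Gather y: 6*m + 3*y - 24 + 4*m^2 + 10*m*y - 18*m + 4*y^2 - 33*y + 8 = 4*m^2 - 12*m + 4*y^2 + y*(10*m - 30) - 16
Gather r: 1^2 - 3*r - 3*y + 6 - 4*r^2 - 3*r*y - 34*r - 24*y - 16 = -4*r^2 + r*(-3*y - 37) - 27*y - 9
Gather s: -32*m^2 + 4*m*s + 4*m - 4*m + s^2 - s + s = -32*m^2 + 4*m*s + s^2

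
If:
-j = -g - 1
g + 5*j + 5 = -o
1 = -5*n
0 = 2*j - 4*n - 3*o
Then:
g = -41/25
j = -16/25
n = -1/5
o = -4/25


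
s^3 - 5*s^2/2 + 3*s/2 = s*(s - 3/2)*(s - 1)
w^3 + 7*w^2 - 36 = (w - 2)*(w + 3)*(w + 6)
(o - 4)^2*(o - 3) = o^3 - 11*o^2 + 40*o - 48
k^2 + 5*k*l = k*(k + 5*l)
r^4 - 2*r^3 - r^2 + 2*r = r*(r - 2)*(r - 1)*(r + 1)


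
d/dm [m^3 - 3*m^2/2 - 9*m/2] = 3*m^2 - 3*m - 9/2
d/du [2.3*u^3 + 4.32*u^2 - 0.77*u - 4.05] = 6.9*u^2 + 8.64*u - 0.77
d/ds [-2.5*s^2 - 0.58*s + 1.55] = -5.0*s - 0.58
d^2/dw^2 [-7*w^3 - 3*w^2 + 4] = -42*w - 6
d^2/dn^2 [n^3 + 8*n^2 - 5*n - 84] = 6*n + 16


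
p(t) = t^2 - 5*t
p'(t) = 2*t - 5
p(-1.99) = 13.91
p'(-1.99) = -8.98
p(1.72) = -5.64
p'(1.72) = -1.56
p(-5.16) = 52.43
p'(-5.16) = -15.32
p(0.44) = -2.01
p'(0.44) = -4.12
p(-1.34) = 8.50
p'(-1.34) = -7.68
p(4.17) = -3.46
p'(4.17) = 3.34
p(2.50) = -6.25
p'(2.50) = 0.00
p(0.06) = -0.30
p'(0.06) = -4.88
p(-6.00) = 66.00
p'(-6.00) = -17.00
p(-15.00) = 300.00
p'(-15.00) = -35.00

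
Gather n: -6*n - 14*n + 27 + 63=90 - 20*n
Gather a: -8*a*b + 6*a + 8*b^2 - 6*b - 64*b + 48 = a*(6 - 8*b) + 8*b^2 - 70*b + 48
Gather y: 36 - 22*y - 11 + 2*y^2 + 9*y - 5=2*y^2 - 13*y + 20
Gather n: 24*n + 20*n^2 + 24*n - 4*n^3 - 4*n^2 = -4*n^3 + 16*n^2 + 48*n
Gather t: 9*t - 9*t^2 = -9*t^2 + 9*t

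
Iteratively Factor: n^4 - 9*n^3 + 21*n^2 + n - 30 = (n + 1)*(n^3 - 10*n^2 + 31*n - 30) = (n - 2)*(n + 1)*(n^2 - 8*n + 15) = (n - 3)*(n - 2)*(n + 1)*(n - 5)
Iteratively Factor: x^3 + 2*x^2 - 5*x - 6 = (x + 1)*(x^2 + x - 6) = (x - 2)*(x + 1)*(x + 3)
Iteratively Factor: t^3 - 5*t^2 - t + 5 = (t - 5)*(t^2 - 1) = (t - 5)*(t - 1)*(t + 1)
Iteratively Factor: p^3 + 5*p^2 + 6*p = (p)*(p^2 + 5*p + 6) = p*(p + 2)*(p + 3)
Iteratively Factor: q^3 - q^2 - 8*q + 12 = (q + 3)*(q^2 - 4*q + 4) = (q - 2)*(q + 3)*(q - 2)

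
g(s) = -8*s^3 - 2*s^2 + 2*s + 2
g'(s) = -24*s^2 - 4*s + 2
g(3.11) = -251.77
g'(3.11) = -242.57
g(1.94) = -60.06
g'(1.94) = -96.09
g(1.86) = -52.68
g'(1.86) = -88.47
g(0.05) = 2.09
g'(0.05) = 1.74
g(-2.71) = 141.11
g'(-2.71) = -163.42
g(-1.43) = 18.44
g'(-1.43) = -41.36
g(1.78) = -45.89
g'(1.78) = -81.16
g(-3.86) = 424.58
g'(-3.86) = -340.15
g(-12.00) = 13514.00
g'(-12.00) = -3406.00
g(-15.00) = 26522.00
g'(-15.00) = -5338.00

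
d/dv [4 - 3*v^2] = -6*v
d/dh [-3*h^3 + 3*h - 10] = 3 - 9*h^2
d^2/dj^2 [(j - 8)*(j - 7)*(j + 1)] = 6*j - 28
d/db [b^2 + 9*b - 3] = 2*b + 9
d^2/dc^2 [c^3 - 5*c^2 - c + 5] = 6*c - 10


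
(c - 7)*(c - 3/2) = c^2 - 17*c/2 + 21/2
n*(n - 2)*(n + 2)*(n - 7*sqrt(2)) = n^4 - 7*sqrt(2)*n^3 - 4*n^2 + 28*sqrt(2)*n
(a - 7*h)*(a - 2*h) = a^2 - 9*a*h + 14*h^2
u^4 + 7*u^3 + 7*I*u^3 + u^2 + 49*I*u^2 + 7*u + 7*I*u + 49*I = (u + 7)*(u - I)*(u + I)*(u + 7*I)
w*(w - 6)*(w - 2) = w^3 - 8*w^2 + 12*w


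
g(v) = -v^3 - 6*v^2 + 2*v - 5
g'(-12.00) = -286.00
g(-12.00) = 835.00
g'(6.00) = -178.00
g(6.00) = -425.00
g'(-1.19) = 12.03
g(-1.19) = -14.19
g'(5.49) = -154.30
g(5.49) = -340.33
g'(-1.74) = 13.80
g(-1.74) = -21.38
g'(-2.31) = 13.71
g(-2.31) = -29.31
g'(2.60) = -49.48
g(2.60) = -57.94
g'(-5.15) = -15.77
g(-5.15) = -37.84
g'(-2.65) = 12.73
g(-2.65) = -33.83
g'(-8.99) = -132.58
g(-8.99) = 218.67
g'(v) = -3*v^2 - 12*v + 2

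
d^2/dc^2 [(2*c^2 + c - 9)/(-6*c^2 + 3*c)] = 2*(-8*c^3 + 108*c^2 - 54*c + 9)/(3*c^3*(8*c^3 - 12*c^2 + 6*c - 1))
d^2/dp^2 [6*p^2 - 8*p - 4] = 12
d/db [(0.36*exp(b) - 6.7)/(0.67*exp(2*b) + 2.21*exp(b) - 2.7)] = (-0.2412*exp(2*b) + 8.978*exp(b) + 13.835)*exp(b)/(0.4489*exp(4*b) + 2.9614*exp(3*b) + 1.2661*exp(2*b) - 11.934*exp(b) + 7.29)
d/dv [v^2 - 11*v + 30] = 2*v - 11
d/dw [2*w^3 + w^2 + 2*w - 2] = 6*w^2 + 2*w + 2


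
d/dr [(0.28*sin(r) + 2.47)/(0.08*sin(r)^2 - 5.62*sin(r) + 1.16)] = (-0.0224*sin(r)^2 - 0.3952*sin(r) + 14.2062)*cos(r)/(0.0064*sin(r)^4 - 0.8992*sin(r)^3 + 31.77*sin(r)^2 - 13.0384*sin(r) + 1.3456)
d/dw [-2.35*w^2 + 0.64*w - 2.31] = 0.64 - 4.7*w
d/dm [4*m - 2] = 4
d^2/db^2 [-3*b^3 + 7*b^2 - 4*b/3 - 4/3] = 14 - 18*b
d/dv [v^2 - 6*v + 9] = 2*v - 6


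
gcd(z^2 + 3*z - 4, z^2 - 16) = z + 4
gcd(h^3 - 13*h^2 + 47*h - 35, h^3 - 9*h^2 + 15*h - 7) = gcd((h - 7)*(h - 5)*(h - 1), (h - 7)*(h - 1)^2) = h^2 - 8*h + 7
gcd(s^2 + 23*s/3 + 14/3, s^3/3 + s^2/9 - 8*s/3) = 1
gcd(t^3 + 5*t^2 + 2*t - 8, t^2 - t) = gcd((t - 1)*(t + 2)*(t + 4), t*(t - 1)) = t - 1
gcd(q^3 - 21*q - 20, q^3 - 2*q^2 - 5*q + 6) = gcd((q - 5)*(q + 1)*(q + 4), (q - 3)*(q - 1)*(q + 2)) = 1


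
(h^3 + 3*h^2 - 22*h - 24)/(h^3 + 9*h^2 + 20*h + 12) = (h - 4)/(h + 2)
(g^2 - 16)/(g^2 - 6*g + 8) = (g + 4)/(g - 2)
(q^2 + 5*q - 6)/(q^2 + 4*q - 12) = (q - 1)/(q - 2)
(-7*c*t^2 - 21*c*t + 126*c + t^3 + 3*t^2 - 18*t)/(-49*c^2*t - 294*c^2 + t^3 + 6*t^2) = (t - 3)/(7*c + t)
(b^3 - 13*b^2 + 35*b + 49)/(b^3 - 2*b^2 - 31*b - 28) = (b - 7)/(b + 4)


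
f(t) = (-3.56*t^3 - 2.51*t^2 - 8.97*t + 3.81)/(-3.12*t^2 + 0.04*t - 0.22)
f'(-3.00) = 0.75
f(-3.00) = -3.67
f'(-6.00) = 1.05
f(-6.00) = -6.53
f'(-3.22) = 0.80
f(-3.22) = -3.84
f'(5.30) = 1.06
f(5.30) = 7.35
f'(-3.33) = 0.83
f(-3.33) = -3.93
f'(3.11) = 0.94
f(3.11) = 5.13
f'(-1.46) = -0.79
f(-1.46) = -3.27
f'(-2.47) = 0.54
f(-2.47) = -3.32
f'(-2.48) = 0.54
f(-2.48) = -3.33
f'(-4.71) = 0.99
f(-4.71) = -5.20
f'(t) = (6.24*t - 0.04)*(-3.56*t^3 - 2.51*t^2 - 8.97*t + 3.81)/(-3.12*t^2 + 0.04*t - 0.22)^2 + (-10.68*t^2 - 5.02*t - 8.97)/(-3.12*t^2 + 0.04*t - 0.22)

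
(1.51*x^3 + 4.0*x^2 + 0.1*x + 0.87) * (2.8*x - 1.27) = 4.228*x^4 + 9.2823*x^3 - 4.8*x^2 + 2.309*x - 1.1049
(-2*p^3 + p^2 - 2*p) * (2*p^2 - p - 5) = -4*p^5 + 4*p^4 + 5*p^3 - 3*p^2 + 10*p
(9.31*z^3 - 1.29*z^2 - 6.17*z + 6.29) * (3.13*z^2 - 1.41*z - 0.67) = 29.1403*z^5 - 17.1648*z^4 - 23.7309*z^3 + 29.2517*z^2 - 4.735*z - 4.2143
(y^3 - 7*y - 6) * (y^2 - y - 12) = y^5 - y^4 - 19*y^3 + y^2 + 90*y + 72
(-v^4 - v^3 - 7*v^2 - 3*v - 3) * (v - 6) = -v^5 + 5*v^4 - v^3 + 39*v^2 + 15*v + 18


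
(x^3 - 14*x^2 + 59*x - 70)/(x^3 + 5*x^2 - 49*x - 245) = (x^2 - 7*x + 10)/(x^2 + 12*x + 35)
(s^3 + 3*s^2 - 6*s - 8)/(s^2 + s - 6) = (s^2 + 5*s + 4)/(s + 3)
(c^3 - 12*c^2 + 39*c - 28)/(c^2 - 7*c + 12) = (c^2 - 8*c + 7)/(c - 3)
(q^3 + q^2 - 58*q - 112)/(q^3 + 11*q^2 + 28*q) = (q^2 - 6*q - 16)/(q*(q + 4))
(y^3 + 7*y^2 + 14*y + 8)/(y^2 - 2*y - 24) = (y^2 + 3*y + 2)/(y - 6)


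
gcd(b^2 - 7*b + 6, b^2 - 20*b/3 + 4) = b - 6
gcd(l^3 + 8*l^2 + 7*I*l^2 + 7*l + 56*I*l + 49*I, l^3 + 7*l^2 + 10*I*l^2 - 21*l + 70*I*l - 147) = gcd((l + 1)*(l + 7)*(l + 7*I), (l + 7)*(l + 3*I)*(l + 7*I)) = l^2 + l*(7 + 7*I) + 49*I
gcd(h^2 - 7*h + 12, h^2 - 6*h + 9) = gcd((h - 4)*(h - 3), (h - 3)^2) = h - 3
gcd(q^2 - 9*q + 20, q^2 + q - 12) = 1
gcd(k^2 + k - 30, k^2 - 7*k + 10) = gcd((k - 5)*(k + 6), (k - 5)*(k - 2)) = k - 5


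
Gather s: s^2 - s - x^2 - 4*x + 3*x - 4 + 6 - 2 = s^2 - s - x^2 - x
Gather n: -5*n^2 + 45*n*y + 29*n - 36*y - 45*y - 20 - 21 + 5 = -5*n^2 + n*(45*y + 29) - 81*y - 36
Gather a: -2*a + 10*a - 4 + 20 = 8*a + 16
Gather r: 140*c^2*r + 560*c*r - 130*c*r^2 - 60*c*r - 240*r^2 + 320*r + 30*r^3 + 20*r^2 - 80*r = 30*r^3 + r^2*(-130*c - 220) + r*(140*c^2 + 500*c + 240)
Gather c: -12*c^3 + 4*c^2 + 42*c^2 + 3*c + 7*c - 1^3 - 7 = -12*c^3 + 46*c^2 + 10*c - 8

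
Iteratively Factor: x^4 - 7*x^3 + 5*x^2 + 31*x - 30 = (x - 3)*(x^3 - 4*x^2 - 7*x + 10) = (x - 3)*(x - 1)*(x^2 - 3*x - 10) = (x - 5)*(x - 3)*(x - 1)*(x + 2)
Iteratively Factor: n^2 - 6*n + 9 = (n - 3)*(n - 3)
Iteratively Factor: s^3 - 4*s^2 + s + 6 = (s + 1)*(s^2 - 5*s + 6) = (s - 2)*(s + 1)*(s - 3)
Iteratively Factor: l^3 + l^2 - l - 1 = (l - 1)*(l^2 + 2*l + 1) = (l - 1)*(l + 1)*(l + 1)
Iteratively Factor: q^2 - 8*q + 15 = (q - 3)*(q - 5)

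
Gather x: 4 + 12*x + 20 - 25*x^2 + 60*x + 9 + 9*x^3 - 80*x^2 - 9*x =9*x^3 - 105*x^2 + 63*x + 33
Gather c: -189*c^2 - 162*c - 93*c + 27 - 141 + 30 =-189*c^2 - 255*c - 84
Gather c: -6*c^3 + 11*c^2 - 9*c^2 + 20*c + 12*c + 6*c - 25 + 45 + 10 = -6*c^3 + 2*c^2 + 38*c + 30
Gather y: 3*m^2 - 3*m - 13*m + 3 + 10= 3*m^2 - 16*m + 13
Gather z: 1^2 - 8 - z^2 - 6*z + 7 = -z^2 - 6*z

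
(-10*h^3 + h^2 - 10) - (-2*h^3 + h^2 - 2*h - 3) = -8*h^3 + 2*h - 7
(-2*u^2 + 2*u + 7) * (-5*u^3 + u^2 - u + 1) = 10*u^5 - 12*u^4 - 31*u^3 + 3*u^2 - 5*u + 7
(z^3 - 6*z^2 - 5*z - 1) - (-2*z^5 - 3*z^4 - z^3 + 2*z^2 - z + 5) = 2*z^5 + 3*z^4 + 2*z^3 - 8*z^2 - 4*z - 6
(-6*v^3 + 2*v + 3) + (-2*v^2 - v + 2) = -6*v^3 - 2*v^2 + v + 5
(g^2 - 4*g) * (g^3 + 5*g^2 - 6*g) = g^5 + g^4 - 26*g^3 + 24*g^2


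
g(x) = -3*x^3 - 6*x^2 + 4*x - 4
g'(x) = -9*x^2 - 12*x + 4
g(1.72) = -30.14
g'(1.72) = -43.27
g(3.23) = -154.77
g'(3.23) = -128.66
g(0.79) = -6.06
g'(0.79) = -11.10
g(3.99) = -274.12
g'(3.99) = -187.16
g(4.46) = -371.66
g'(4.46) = -228.54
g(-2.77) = 2.64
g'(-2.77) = -31.82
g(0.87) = -7.04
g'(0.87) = -13.25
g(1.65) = -27.21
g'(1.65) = -40.30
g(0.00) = -4.00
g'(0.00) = 4.00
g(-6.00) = 404.00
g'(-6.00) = -248.00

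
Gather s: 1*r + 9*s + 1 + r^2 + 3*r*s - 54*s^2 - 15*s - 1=r^2 + r - 54*s^2 + s*(3*r - 6)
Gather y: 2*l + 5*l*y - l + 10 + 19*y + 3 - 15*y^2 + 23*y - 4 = l - 15*y^2 + y*(5*l + 42) + 9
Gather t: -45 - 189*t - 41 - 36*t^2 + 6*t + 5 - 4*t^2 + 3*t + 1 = -40*t^2 - 180*t - 80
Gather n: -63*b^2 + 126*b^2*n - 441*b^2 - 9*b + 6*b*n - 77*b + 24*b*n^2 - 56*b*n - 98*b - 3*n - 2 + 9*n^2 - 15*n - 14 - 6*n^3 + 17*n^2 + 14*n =-504*b^2 - 184*b - 6*n^3 + n^2*(24*b + 26) + n*(126*b^2 - 50*b - 4) - 16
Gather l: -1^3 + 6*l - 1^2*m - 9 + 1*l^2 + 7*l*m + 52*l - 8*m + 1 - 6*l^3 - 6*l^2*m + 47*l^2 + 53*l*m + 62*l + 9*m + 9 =-6*l^3 + l^2*(48 - 6*m) + l*(60*m + 120)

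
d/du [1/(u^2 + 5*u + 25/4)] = 16*(-2*u - 5)/(4*u^2 + 20*u + 25)^2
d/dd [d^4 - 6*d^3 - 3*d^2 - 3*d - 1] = 4*d^3 - 18*d^2 - 6*d - 3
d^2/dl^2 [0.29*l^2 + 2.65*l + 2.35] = 0.580000000000000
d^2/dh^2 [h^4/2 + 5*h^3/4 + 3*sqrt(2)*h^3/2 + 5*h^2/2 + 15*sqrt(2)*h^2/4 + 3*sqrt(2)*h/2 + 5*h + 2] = 6*h^2 + 15*h/2 + 9*sqrt(2)*h + 5 + 15*sqrt(2)/2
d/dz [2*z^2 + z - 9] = 4*z + 1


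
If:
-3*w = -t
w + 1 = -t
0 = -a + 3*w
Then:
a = -3/4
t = -3/4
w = -1/4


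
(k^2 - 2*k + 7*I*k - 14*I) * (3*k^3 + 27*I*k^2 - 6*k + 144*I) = 3*k^5 - 6*k^4 + 48*I*k^4 - 195*k^3 - 96*I*k^3 + 390*k^2 + 102*I*k^2 - 1008*k - 204*I*k + 2016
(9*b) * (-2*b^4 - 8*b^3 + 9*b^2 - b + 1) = -18*b^5 - 72*b^4 + 81*b^3 - 9*b^2 + 9*b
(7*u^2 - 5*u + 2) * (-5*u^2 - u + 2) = -35*u^4 + 18*u^3 + 9*u^2 - 12*u + 4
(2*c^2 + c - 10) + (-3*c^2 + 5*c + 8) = -c^2 + 6*c - 2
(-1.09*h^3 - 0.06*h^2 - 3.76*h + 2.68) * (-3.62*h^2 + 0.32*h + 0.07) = 3.9458*h^5 - 0.1316*h^4 + 13.5157*h^3 - 10.909*h^2 + 0.5944*h + 0.1876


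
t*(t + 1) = t^2 + t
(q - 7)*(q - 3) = q^2 - 10*q + 21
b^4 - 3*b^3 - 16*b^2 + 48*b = b*(b - 4)*(b - 3)*(b + 4)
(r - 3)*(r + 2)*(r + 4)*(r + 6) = r^4 + 9*r^3 + 8*r^2 - 84*r - 144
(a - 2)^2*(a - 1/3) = a^3 - 13*a^2/3 + 16*a/3 - 4/3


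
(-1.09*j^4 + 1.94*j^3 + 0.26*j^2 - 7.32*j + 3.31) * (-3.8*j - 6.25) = 4.142*j^5 - 0.559499999999999*j^4 - 13.113*j^3 + 26.191*j^2 + 33.172*j - 20.6875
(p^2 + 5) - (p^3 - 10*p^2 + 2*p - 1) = -p^3 + 11*p^2 - 2*p + 6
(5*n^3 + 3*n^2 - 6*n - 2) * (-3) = -15*n^3 - 9*n^2 + 18*n + 6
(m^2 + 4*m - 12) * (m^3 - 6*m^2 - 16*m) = m^5 - 2*m^4 - 52*m^3 + 8*m^2 + 192*m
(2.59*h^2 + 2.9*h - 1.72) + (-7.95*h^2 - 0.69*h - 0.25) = -5.36*h^2 + 2.21*h - 1.97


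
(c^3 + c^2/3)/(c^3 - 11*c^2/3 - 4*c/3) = c/(c - 4)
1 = 1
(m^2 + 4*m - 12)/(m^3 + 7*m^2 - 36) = 1/(m + 3)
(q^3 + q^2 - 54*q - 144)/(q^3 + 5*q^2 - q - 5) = (q^3 + q^2 - 54*q - 144)/(q^3 + 5*q^2 - q - 5)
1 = 1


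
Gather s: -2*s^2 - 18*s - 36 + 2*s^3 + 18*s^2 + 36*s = 2*s^3 + 16*s^2 + 18*s - 36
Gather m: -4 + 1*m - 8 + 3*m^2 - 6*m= 3*m^2 - 5*m - 12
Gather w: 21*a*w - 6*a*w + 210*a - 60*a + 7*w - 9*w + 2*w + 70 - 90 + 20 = 15*a*w + 150*a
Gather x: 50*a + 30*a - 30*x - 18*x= 80*a - 48*x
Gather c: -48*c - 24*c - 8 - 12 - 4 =-72*c - 24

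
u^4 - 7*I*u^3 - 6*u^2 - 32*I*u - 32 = (u - 4*I)^2*(u - I)*(u + 2*I)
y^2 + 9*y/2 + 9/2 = (y + 3/2)*(y + 3)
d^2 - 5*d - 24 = (d - 8)*(d + 3)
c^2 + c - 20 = (c - 4)*(c + 5)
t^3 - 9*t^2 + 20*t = t*(t - 5)*(t - 4)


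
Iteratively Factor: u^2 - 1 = (u - 1)*(u + 1)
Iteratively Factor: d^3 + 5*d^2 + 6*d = (d)*(d^2 + 5*d + 6) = d*(d + 3)*(d + 2)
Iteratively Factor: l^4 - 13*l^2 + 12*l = (l - 3)*(l^3 + 3*l^2 - 4*l) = l*(l - 3)*(l^2 + 3*l - 4) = l*(l - 3)*(l + 4)*(l - 1)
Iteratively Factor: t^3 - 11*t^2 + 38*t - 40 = (t - 4)*(t^2 - 7*t + 10) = (t - 5)*(t - 4)*(t - 2)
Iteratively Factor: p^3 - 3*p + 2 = (p + 2)*(p^2 - 2*p + 1) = (p - 1)*(p + 2)*(p - 1)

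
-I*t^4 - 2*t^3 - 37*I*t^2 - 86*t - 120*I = (t - 5*I)*(t - 4*I)*(t + 6*I)*(-I*t + 1)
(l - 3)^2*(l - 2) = l^3 - 8*l^2 + 21*l - 18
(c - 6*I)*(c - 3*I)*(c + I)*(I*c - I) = I*c^4 + 8*c^3 - I*c^3 - 8*c^2 - 9*I*c^2 + 18*c + 9*I*c - 18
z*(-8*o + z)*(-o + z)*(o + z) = 8*o^3*z - o^2*z^2 - 8*o*z^3 + z^4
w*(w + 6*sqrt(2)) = w^2 + 6*sqrt(2)*w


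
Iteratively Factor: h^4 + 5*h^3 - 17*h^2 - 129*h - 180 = (h + 3)*(h^3 + 2*h^2 - 23*h - 60) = (h - 5)*(h + 3)*(h^2 + 7*h + 12) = (h - 5)*(h + 3)*(h + 4)*(h + 3)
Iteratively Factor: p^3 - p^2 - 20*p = (p - 5)*(p^2 + 4*p) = p*(p - 5)*(p + 4)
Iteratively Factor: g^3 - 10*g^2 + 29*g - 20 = (g - 1)*(g^2 - 9*g + 20) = (g - 4)*(g - 1)*(g - 5)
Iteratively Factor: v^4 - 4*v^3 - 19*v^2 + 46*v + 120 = (v - 5)*(v^3 + v^2 - 14*v - 24) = (v - 5)*(v + 3)*(v^2 - 2*v - 8) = (v - 5)*(v + 2)*(v + 3)*(v - 4)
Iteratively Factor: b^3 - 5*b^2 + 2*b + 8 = (b + 1)*(b^2 - 6*b + 8) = (b - 4)*(b + 1)*(b - 2)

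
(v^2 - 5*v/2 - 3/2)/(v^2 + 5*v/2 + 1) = (v - 3)/(v + 2)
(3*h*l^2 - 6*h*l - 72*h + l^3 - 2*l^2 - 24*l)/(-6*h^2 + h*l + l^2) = (-l^2 + 2*l + 24)/(2*h - l)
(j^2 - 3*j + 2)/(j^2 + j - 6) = (j - 1)/(j + 3)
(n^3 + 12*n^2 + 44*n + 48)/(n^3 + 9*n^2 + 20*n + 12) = (n + 4)/(n + 1)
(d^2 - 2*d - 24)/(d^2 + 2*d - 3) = (d^2 - 2*d - 24)/(d^2 + 2*d - 3)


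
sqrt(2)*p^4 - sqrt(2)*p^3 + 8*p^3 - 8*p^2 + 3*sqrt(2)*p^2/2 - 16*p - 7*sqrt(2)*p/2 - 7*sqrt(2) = (p - 2)*(p + sqrt(2)/2)*(p + 7*sqrt(2)/2)*(sqrt(2)*p + sqrt(2))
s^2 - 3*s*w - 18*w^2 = (s - 6*w)*(s + 3*w)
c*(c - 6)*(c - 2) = c^3 - 8*c^2 + 12*c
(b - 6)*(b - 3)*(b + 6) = b^3 - 3*b^2 - 36*b + 108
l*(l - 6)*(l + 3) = l^3 - 3*l^2 - 18*l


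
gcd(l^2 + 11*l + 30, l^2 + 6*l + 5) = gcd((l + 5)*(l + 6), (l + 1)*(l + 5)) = l + 5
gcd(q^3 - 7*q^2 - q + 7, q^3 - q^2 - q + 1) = q^2 - 1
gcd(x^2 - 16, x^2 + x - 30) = 1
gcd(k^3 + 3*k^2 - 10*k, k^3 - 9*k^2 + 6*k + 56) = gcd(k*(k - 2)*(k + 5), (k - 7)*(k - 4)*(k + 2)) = 1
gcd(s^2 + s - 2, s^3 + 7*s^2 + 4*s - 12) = s^2 + s - 2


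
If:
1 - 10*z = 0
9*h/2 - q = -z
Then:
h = 2*q/9 - 1/45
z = 1/10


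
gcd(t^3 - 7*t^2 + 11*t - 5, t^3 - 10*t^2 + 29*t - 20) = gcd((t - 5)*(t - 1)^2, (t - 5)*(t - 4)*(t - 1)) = t^2 - 6*t + 5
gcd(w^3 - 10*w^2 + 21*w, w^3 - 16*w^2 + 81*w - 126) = w^2 - 10*w + 21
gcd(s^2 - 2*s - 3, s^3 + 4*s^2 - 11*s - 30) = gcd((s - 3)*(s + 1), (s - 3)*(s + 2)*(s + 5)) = s - 3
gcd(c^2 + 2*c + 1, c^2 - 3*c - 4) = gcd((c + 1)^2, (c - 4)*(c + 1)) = c + 1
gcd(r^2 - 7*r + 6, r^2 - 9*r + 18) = r - 6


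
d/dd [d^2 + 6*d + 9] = 2*d + 6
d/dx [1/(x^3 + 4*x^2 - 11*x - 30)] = (-3*x^2 - 8*x + 11)/(x^3 + 4*x^2 - 11*x - 30)^2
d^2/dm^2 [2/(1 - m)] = -4/(m - 1)^3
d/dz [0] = 0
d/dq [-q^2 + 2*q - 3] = 2 - 2*q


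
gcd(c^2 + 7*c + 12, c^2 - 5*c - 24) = c + 3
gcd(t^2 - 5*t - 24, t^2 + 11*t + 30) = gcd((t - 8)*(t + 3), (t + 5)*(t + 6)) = 1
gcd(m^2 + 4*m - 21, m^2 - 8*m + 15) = m - 3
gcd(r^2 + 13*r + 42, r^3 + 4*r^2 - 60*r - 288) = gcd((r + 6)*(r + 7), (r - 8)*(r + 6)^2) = r + 6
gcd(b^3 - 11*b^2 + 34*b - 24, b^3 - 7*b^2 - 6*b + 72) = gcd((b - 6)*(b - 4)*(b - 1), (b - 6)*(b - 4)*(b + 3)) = b^2 - 10*b + 24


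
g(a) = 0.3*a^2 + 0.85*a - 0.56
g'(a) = 0.6*a + 0.85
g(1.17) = 0.85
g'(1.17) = 1.55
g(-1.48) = -1.16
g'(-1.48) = -0.04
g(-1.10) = -1.13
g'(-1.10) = 0.19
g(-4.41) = 1.53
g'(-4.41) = -1.80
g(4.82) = 10.51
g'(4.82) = 3.74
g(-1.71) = -1.14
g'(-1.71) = -0.18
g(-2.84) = -0.55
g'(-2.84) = -0.85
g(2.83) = 4.25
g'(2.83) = 2.55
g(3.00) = 4.69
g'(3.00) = 2.65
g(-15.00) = 54.19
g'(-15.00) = -8.15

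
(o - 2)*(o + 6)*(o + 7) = o^3 + 11*o^2 + 16*o - 84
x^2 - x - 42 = (x - 7)*(x + 6)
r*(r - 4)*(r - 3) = r^3 - 7*r^2 + 12*r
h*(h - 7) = h^2 - 7*h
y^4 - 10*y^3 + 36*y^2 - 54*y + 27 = (y - 3)^3*(y - 1)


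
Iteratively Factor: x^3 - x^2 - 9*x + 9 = (x - 1)*(x^2 - 9) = (x - 1)*(x + 3)*(x - 3)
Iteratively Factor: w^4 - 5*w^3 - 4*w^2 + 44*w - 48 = (w - 2)*(w^3 - 3*w^2 - 10*w + 24) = (w - 2)^2*(w^2 - w - 12) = (w - 4)*(w - 2)^2*(w + 3)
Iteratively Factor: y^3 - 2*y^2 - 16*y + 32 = (y - 4)*(y^2 + 2*y - 8) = (y - 4)*(y + 4)*(y - 2)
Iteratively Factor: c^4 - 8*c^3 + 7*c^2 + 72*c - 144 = (c - 4)*(c^3 - 4*c^2 - 9*c + 36) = (c - 4)^2*(c^2 - 9) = (c - 4)^2*(c + 3)*(c - 3)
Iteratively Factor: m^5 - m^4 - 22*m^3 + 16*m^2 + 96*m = (m - 4)*(m^4 + 3*m^3 - 10*m^2 - 24*m) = (m - 4)*(m + 4)*(m^3 - m^2 - 6*m) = m*(m - 4)*(m + 4)*(m^2 - m - 6) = m*(m - 4)*(m + 2)*(m + 4)*(m - 3)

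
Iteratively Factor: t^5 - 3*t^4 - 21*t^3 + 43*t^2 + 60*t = (t - 3)*(t^4 - 21*t^2 - 20*t) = t*(t - 3)*(t^3 - 21*t - 20) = t*(t - 5)*(t - 3)*(t^2 + 5*t + 4) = t*(t - 5)*(t - 3)*(t + 4)*(t + 1)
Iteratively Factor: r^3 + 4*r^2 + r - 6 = (r - 1)*(r^2 + 5*r + 6) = (r - 1)*(r + 2)*(r + 3)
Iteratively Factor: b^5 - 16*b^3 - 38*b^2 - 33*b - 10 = (b + 2)*(b^4 - 2*b^3 - 12*b^2 - 14*b - 5) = (b + 1)*(b + 2)*(b^3 - 3*b^2 - 9*b - 5) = (b - 5)*(b + 1)*(b + 2)*(b^2 + 2*b + 1) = (b - 5)*(b + 1)^2*(b + 2)*(b + 1)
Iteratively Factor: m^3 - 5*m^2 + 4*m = (m)*(m^2 - 5*m + 4) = m*(m - 1)*(m - 4)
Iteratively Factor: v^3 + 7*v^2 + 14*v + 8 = (v + 2)*(v^2 + 5*v + 4) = (v + 2)*(v + 4)*(v + 1)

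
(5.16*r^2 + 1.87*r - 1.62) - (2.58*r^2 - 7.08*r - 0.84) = 2.58*r^2 + 8.95*r - 0.78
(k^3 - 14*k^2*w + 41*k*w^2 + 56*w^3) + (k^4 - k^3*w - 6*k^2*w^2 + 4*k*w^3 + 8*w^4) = k^4 - k^3*w + k^3 - 6*k^2*w^2 - 14*k^2*w + 4*k*w^3 + 41*k*w^2 + 8*w^4 + 56*w^3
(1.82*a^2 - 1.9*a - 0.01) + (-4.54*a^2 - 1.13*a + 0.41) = -2.72*a^2 - 3.03*a + 0.4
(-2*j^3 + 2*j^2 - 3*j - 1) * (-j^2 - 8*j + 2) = 2*j^5 + 14*j^4 - 17*j^3 + 29*j^2 + 2*j - 2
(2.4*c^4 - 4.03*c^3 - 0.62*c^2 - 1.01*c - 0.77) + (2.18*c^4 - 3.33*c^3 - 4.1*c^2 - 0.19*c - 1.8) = 4.58*c^4 - 7.36*c^3 - 4.72*c^2 - 1.2*c - 2.57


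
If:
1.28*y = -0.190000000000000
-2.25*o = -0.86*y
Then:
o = -0.06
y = -0.15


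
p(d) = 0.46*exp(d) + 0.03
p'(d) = 0.46*exp(d)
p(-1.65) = 0.12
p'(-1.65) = 0.09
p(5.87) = 162.98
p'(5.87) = 162.95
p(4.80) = 55.92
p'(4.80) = 55.89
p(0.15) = 0.56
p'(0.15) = 0.53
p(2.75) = 7.23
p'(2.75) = 7.20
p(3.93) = 23.45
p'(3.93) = 23.42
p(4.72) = 51.63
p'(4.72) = 51.60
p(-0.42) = 0.33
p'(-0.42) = 0.30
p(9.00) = 3727.45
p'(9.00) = 3727.42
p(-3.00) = 0.05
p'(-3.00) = 0.02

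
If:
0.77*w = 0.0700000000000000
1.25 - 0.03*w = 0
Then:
No Solution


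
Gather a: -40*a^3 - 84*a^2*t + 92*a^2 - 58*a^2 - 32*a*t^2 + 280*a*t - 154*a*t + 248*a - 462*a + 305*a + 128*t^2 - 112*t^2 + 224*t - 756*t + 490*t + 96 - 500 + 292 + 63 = -40*a^3 + a^2*(34 - 84*t) + a*(-32*t^2 + 126*t + 91) + 16*t^2 - 42*t - 49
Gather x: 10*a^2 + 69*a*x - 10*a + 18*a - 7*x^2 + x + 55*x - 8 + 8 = 10*a^2 + 8*a - 7*x^2 + x*(69*a + 56)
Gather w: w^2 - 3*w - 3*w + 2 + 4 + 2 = w^2 - 6*w + 8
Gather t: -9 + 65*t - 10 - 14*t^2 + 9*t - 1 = -14*t^2 + 74*t - 20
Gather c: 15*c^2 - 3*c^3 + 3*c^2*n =-3*c^3 + c^2*(3*n + 15)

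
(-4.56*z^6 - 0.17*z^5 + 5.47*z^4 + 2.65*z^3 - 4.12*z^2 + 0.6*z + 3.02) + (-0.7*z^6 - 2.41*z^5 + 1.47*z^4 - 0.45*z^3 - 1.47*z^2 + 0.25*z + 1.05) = -5.26*z^6 - 2.58*z^5 + 6.94*z^4 + 2.2*z^3 - 5.59*z^2 + 0.85*z + 4.07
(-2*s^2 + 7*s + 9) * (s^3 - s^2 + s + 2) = -2*s^5 + 9*s^4 - 6*s^2 + 23*s + 18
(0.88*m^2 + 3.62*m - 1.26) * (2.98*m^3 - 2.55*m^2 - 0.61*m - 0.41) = 2.6224*m^5 + 8.5436*m^4 - 13.5226*m^3 + 0.643999999999999*m^2 - 0.7156*m + 0.5166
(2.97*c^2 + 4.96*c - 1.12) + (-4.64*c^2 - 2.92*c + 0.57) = -1.67*c^2 + 2.04*c - 0.55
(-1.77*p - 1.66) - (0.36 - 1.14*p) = -0.63*p - 2.02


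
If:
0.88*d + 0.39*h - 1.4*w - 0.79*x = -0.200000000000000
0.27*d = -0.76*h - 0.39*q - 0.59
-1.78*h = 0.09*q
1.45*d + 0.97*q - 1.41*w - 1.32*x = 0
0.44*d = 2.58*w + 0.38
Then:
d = -3.41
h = -0.05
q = 0.94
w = -0.73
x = -2.28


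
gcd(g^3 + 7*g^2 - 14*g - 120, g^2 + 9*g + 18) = g + 6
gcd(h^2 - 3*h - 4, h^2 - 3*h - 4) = h^2 - 3*h - 4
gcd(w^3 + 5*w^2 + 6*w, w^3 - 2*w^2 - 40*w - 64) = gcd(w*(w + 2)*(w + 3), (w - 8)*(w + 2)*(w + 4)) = w + 2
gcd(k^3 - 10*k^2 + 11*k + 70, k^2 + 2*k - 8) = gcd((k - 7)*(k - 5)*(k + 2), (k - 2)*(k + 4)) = 1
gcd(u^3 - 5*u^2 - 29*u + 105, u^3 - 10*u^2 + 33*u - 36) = u - 3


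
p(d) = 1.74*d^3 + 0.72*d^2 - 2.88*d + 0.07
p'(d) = 5.22*d^2 + 1.44*d - 2.88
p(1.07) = -0.06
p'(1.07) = 4.64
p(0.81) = -0.87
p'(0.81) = 1.71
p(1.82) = 7.70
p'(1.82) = 17.03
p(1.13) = 0.25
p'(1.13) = 5.41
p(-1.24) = 1.43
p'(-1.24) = 3.36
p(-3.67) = -65.67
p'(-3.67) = 62.14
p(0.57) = -1.02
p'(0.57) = -0.36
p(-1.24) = 1.43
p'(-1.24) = 3.36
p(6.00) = 384.55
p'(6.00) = 193.68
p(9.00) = 1300.93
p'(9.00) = 432.90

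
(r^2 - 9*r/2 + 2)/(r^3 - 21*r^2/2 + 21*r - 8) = (r - 4)/(r^2 - 10*r + 16)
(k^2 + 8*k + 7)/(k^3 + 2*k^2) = (k^2 + 8*k + 7)/(k^2*(k + 2))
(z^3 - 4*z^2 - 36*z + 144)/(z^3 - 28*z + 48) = (z - 6)/(z - 2)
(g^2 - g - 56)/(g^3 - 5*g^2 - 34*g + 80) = (g + 7)/(g^2 + 3*g - 10)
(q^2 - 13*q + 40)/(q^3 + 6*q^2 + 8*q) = (q^2 - 13*q + 40)/(q*(q^2 + 6*q + 8))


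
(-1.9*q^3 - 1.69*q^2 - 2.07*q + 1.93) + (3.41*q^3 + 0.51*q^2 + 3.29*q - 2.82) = 1.51*q^3 - 1.18*q^2 + 1.22*q - 0.89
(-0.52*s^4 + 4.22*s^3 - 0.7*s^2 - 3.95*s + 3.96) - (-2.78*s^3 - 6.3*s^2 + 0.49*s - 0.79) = -0.52*s^4 + 7.0*s^3 + 5.6*s^2 - 4.44*s + 4.75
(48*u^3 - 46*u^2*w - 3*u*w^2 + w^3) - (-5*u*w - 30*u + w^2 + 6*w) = 48*u^3 - 46*u^2*w - 3*u*w^2 + 5*u*w + 30*u + w^3 - w^2 - 6*w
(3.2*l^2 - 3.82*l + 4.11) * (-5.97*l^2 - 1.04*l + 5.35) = -19.104*l^4 + 19.4774*l^3 - 3.4439*l^2 - 24.7114*l + 21.9885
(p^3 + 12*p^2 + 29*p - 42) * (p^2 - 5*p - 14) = p^5 + 7*p^4 - 45*p^3 - 355*p^2 - 196*p + 588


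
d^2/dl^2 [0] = 0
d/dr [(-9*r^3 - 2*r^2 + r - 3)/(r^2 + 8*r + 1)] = (-9*r^4 - 144*r^3 - 44*r^2 + 2*r + 25)/(r^4 + 16*r^3 + 66*r^2 + 16*r + 1)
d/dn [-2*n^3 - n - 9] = -6*n^2 - 1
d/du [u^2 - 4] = 2*u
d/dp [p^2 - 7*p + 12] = 2*p - 7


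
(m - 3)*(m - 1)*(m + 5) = m^3 + m^2 - 17*m + 15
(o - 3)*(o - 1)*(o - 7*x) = o^3 - 7*o^2*x - 4*o^2 + 28*o*x + 3*o - 21*x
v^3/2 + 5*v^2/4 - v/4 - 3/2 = (v/2 + 1)*(v - 1)*(v + 3/2)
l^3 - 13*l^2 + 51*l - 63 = (l - 7)*(l - 3)^2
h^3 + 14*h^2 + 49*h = h*(h + 7)^2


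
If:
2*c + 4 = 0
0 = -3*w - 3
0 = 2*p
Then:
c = -2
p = 0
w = -1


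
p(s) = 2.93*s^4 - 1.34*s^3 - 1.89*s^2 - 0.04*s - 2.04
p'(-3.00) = -341.32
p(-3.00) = 254.58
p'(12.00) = 19627.88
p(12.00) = 58166.28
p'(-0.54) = -1.02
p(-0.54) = -2.11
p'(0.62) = -1.14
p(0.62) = -2.68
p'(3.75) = 547.30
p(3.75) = 479.99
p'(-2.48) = -194.16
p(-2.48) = 117.71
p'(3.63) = 493.86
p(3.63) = 417.55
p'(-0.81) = -5.84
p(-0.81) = -1.27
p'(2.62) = 173.24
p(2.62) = 98.84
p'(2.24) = 103.05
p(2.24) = 47.09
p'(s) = 11.72*s^3 - 4.02*s^2 - 3.78*s - 0.04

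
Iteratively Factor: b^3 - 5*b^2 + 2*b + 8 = (b - 4)*(b^2 - b - 2) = (b - 4)*(b + 1)*(b - 2)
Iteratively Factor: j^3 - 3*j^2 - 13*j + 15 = (j + 3)*(j^2 - 6*j + 5) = (j - 1)*(j + 3)*(j - 5)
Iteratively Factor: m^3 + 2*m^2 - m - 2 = (m + 1)*(m^2 + m - 2) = (m + 1)*(m + 2)*(m - 1)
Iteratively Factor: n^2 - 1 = (n + 1)*(n - 1)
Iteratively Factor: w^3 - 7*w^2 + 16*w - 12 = (w - 2)*(w^2 - 5*w + 6) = (w - 3)*(w - 2)*(w - 2)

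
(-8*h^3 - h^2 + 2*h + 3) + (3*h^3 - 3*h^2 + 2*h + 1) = -5*h^3 - 4*h^2 + 4*h + 4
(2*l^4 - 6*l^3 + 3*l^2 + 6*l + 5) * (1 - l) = -2*l^5 + 8*l^4 - 9*l^3 - 3*l^2 + l + 5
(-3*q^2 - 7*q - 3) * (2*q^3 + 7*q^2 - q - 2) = -6*q^5 - 35*q^4 - 52*q^3 - 8*q^2 + 17*q + 6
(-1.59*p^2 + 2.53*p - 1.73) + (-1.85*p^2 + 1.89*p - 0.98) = -3.44*p^2 + 4.42*p - 2.71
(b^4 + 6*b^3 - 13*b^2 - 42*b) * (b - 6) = b^5 - 49*b^3 + 36*b^2 + 252*b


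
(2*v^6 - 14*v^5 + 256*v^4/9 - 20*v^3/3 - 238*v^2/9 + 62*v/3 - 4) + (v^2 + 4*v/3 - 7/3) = 2*v^6 - 14*v^5 + 256*v^4/9 - 20*v^3/3 - 229*v^2/9 + 22*v - 19/3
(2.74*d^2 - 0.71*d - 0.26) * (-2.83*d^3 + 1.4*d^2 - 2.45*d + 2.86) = -7.7542*d^5 + 5.8453*d^4 - 6.9712*d^3 + 9.2119*d^2 - 1.3936*d - 0.7436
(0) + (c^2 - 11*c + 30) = c^2 - 11*c + 30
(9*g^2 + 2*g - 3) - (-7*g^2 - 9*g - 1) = 16*g^2 + 11*g - 2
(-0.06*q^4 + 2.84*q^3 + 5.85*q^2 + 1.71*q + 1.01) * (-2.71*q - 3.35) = 0.1626*q^5 - 7.4954*q^4 - 25.3675*q^3 - 24.2316*q^2 - 8.4656*q - 3.3835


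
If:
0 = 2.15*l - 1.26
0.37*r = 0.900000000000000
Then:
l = 0.59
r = 2.43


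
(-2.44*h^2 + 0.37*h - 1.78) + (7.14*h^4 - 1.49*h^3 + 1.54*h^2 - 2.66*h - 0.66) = 7.14*h^4 - 1.49*h^3 - 0.9*h^2 - 2.29*h - 2.44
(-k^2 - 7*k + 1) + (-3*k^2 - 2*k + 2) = -4*k^2 - 9*k + 3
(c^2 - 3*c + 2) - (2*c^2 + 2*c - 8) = -c^2 - 5*c + 10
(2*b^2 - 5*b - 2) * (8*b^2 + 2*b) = 16*b^4 - 36*b^3 - 26*b^2 - 4*b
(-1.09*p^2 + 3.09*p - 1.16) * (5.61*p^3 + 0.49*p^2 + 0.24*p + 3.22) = -6.1149*p^5 + 16.8008*p^4 - 5.2551*p^3 - 3.3366*p^2 + 9.6714*p - 3.7352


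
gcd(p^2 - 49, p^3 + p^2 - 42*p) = p + 7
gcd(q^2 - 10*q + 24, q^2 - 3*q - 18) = q - 6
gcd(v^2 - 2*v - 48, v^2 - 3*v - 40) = v - 8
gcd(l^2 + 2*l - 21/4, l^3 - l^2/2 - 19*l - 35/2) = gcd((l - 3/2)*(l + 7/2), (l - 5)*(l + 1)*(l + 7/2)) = l + 7/2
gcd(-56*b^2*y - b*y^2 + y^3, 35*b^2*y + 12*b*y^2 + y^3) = 7*b*y + y^2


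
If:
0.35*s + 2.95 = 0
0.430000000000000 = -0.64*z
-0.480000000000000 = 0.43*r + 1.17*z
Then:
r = 0.71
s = -8.43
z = -0.67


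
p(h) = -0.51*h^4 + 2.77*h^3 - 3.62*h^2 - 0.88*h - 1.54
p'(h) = -2.04*h^3 + 8.31*h^2 - 7.24*h - 0.88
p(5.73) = -154.09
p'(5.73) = -153.31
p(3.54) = -7.23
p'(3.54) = -12.87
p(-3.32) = -201.85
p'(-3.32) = 189.41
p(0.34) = -2.16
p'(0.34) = -2.46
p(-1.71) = -28.83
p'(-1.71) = 46.00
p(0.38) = -2.26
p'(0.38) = -2.54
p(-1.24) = -12.50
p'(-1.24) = 24.76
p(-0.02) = -1.52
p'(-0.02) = -0.73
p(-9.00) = -5652.28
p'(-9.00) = 2224.55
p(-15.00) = -35970.34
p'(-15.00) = 8862.47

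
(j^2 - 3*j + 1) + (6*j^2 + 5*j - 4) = 7*j^2 + 2*j - 3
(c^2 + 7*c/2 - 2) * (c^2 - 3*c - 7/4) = c^4 + c^3/2 - 57*c^2/4 - c/8 + 7/2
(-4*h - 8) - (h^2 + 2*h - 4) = -h^2 - 6*h - 4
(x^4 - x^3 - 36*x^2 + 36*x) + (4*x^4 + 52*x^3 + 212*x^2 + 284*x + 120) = 5*x^4 + 51*x^3 + 176*x^2 + 320*x + 120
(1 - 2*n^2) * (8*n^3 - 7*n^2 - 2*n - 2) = -16*n^5 + 14*n^4 + 12*n^3 - 3*n^2 - 2*n - 2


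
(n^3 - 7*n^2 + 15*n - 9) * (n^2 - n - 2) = n^5 - 8*n^4 + 20*n^3 - 10*n^2 - 21*n + 18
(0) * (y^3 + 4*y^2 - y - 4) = 0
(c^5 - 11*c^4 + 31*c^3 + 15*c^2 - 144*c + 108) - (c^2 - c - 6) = c^5 - 11*c^4 + 31*c^3 + 14*c^2 - 143*c + 114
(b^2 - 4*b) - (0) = b^2 - 4*b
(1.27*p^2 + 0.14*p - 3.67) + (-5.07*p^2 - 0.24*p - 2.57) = -3.8*p^2 - 0.1*p - 6.24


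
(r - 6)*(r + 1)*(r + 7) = r^3 + 2*r^2 - 41*r - 42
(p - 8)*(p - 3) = p^2 - 11*p + 24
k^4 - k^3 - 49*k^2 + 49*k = k*(k - 7)*(k - 1)*(k + 7)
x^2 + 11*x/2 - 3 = (x - 1/2)*(x + 6)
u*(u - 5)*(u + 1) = u^3 - 4*u^2 - 5*u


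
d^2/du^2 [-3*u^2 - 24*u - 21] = -6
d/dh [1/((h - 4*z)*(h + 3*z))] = (-2*h + z)/(h^4 - 2*h^3*z - 23*h^2*z^2 + 24*h*z^3 + 144*z^4)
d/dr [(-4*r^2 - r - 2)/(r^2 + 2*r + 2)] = (-7*r^2 - 12*r + 2)/(r^4 + 4*r^3 + 8*r^2 + 8*r + 4)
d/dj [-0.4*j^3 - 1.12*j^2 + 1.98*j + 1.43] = -1.2*j^2 - 2.24*j + 1.98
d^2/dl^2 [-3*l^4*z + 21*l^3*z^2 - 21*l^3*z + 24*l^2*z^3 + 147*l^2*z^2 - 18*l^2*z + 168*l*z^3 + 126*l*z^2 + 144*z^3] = 6*z*(-6*l^2 + 21*l*z - 21*l + 8*z^2 + 49*z - 6)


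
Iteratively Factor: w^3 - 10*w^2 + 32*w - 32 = (w - 2)*(w^2 - 8*w + 16) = (w - 4)*(w - 2)*(w - 4)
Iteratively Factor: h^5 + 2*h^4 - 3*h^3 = (h + 3)*(h^4 - h^3) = h*(h + 3)*(h^3 - h^2) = h^2*(h + 3)*(h^2 - h) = h^2*(h - 1)*(h + 3)*(h)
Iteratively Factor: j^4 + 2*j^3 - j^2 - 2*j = (j)*(j^3 + 2*j^2 - j - 2) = j*(j + 1)*(j^2 + j - 2) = j*(j + 1)*(j + 2)*(j - 1)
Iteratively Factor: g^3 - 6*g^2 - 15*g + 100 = (g + 4)*(g^2 - 10*g + 25) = (g - 5)*(g + 4)*(g - 5)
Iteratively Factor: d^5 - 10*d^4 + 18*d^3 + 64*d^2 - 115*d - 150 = (d - 5)*(d^4 - 5*d^3 - 7*d^2 + 29*d + 30) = (d - 5)*(d + 2)*(d^3 - 7*d^2 + 7*d + 15) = (d - 5)^2*(d + 2)*(d^2 - 2*d - 3) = (d - 5)^2*(d + 1)*(d + 2)*(d - 3)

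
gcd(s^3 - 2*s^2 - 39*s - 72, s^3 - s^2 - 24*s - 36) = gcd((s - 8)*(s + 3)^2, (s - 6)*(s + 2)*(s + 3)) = s + 3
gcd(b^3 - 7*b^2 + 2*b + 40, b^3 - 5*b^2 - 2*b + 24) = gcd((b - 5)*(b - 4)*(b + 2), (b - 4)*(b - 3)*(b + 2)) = b^2 - 2*b - 8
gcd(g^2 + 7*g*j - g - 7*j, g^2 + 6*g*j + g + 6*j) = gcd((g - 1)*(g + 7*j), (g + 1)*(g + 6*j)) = 1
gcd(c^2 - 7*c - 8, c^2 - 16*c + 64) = c - 8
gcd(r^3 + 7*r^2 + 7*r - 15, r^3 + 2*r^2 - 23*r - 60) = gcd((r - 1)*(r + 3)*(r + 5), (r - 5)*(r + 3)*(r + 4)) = r + 3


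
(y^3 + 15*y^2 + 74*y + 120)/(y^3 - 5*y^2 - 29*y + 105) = (y^2 + 10*y + 24)/(y^2 - 10*y + 21)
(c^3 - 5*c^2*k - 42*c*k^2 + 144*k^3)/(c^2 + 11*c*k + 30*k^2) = (c^2 - 11*c*k + 24*k^2)/(c + 5*k)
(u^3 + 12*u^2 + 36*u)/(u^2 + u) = (u^2 + 12*u + 36)/(u + 1)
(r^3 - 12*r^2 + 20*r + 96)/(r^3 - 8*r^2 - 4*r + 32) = (r - 6)/(r - 2)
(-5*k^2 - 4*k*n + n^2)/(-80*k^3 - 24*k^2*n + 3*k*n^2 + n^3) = (k + n)/(16*k^2 + 8*k*n + n^2)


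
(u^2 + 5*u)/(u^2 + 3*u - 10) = u/(u - 2)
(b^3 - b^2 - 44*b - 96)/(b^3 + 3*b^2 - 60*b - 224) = (b + 3)/(b + 7)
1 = 1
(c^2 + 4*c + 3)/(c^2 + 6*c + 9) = (c + 1)/(c + 3)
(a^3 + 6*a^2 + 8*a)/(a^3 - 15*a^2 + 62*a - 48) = a*(a^2 + 6*a + 8)/(a^3 - 15*a^2 + 62*a - 48)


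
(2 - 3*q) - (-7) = 9 - 3*q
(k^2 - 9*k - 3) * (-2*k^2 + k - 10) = -2*k^4 + 19*k^3 - 13*k^2 + 87*k + 30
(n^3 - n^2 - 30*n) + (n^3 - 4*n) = 2*n^3 - n^2 - 34*n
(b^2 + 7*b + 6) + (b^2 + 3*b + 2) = 2*b^2 + 10*b + 8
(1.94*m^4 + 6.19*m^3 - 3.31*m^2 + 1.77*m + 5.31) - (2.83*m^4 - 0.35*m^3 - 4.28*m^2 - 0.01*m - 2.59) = -0.89*m^4 + 6.54*m^3 + 0.97*m^2 + 1.78*m + 7.9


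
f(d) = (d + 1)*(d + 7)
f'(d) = 2*d + 8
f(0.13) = 8.06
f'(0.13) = 8.26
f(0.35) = 9.92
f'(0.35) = 8.70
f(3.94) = 54.04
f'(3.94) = 15.88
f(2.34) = 31.20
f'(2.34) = 12.68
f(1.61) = 22.47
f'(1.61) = 11.22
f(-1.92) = -4.67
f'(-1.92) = 4.16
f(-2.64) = -7.15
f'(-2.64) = 2.72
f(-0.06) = 6.52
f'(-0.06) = 7.88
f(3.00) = 40.00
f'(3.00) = 14.00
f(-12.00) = 55.00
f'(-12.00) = -16.00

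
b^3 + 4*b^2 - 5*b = b*(b - 1)*(b + 5)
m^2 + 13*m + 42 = (m + 6)*(m + 7)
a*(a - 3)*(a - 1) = a^3 - 4*a^2 + 3*a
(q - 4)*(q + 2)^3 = q^4 + 2*q^3 - 12*q^2 - 40*q - 32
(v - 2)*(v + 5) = v^2 + 3*v - 10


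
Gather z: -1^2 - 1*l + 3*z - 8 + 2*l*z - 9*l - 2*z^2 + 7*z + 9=-10*l - 2*z^2 + z*(2*l + 10)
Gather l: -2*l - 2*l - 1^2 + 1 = -4*l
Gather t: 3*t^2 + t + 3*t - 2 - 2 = 3*t^2 + 4*t - 4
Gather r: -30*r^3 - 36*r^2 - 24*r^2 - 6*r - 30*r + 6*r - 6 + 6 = -30*r^3 - 60*r^2 - 30*r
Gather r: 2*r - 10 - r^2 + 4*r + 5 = -r^2 + 6*r - 5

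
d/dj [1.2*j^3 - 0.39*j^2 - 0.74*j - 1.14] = 3.6*j^2 - 0.78*j - 0.74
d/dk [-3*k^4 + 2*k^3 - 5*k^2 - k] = -12*k^3 + 6*k^2 - 10*k - 1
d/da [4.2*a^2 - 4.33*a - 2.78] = 8.4*a - 4.33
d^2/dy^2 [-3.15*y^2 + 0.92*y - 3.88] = -6.30000000000000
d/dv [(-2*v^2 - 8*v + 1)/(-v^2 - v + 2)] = 3*(-2*v^2 - 2*v - 5)/(v^4 + 2*v^3 - 3*v^2 - 4*v + 4)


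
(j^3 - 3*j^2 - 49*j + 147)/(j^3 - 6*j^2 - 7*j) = (j^2 + 4*j - 21)/(j*(j + 1))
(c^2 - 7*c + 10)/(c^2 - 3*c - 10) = (c - 2)/(c + 2)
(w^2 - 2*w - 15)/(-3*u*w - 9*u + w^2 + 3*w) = (5 - w)/(3*u - w)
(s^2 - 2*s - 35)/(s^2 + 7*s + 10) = (s - 7)/(s + 2)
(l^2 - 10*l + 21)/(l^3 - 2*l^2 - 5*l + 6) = (l - 7)/(l^2 + l - 2)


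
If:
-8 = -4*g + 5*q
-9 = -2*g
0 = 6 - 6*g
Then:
No Solution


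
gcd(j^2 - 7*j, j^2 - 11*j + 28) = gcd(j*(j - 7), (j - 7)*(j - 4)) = j - 7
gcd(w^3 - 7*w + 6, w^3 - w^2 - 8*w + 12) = w^2 + w - 6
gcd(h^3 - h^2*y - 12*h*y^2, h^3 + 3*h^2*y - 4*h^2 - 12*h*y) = h^2 + 3*h*y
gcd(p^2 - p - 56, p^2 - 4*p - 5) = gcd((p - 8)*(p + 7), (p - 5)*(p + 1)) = 1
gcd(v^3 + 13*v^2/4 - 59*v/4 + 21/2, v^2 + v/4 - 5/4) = v - 1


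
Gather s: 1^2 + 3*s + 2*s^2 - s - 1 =2*s^2 + 2*s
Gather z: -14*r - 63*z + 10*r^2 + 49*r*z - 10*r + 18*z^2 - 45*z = 10*r^2 - 24*r + 18*z^2 + z*(49*r - 108)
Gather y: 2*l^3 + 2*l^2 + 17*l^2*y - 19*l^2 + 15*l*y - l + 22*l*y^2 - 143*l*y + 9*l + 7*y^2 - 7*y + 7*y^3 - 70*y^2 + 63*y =2*l^3 - 17*l^2 + 8*l + 7*y^3 + y^2*(22*l - 63) + y*(17*l^2 - 128*l + 56)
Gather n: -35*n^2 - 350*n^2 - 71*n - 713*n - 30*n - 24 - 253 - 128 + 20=-385*n^2 - 814*n - 385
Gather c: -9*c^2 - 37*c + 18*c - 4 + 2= -9*c^2 - 19*c - 2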